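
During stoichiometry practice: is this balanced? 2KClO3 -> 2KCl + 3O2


Equation: 2KClO3 -> 2KCl + 3O2
Check atoms: Cl: 2=2, K: 2=2, O: 6=6
Balanced

Yes, balanced


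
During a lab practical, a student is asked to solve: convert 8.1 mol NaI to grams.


M(NaI) = 149.89 g/mol
mass = n × M = 8.1 × 149.89 = 1214.11 g

1214.11 g


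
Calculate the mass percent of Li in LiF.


M(LiF) = 1×6.94 + 1×19.0 = 25.94 g/mol
Mass of Li = 1 × 6.94 = 6.94 g/mol
% Li = 6.94/25.94 × 100 = 26.75%

26.75%


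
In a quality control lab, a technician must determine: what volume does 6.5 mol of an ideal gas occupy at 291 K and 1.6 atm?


PV = nRT  (R = 0.08206 L·atm/(mol·K))
V = nRT/P = 6.5×0.08206×291/1.6
= 97.01 L

97.01 L


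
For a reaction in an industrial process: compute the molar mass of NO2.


M(NO2) = 1×14.01 + 2×16.0
= 14.01 + 32.0
= 46.01 g/mol

46.01 g/mol


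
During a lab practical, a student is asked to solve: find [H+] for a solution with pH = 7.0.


[H+] = 10^(-pH) = 10^(-7.0)
= 1.0×10^-7 M

1.0×10^-7 M


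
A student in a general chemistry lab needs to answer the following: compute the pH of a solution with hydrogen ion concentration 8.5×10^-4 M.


pH = -log10([H+]) = -log10(8.5×10^-4)
= 4 - log10(8.5)
= 4 - 0.93
= 3.07

3.07


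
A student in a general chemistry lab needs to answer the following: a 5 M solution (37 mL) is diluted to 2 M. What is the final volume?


C1V1 = C2V2
5 × 37 = 2 × V2
V2 = 185/2 = 92.5 mL

92.5 mL


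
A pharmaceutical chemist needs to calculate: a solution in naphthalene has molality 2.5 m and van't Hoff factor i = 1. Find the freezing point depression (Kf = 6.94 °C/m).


ΔTf = Kf × m × i
= 6.94 × 2.5 × 1
= 17.35 °C

17.35 °C


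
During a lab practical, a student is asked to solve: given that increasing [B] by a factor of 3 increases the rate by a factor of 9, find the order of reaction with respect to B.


rate ∝ [B]^n
3^n = 9 → n = 2
Order in B: 2

2


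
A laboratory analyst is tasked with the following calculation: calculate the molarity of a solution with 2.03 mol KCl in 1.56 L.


M = n/V = 2.03/1.56 = 1.301 mol/L

1.301 M


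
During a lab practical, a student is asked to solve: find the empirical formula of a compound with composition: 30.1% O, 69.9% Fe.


Assume 100 g sample. Moles of each element:
  O: 30.1/16.0 = 1.881 mol
  Fe: 69.9/55.85 = 1.252 mol
Divide by smallest (1.252):
  O: 1.881/1.252 = 1.5
  Fe: 1.252/1.252 = 1.0
Multiply all ratios by 2 to obtain whole numbers.
Empirical formula: Fe2O3

Fe2O3


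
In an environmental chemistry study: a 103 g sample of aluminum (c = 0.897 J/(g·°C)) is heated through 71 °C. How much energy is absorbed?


q = mcΔT = 103 × 0.897 × 71
= 6559.76 J

6559.76 J


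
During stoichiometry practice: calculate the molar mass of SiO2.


M(SiO2) = 1×28.09 + 2×16.0
= 28.09 + 32.0
= 60.09 g/mol

60.09 g/mol


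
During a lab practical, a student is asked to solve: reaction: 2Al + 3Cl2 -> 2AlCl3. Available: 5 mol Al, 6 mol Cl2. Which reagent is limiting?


Mole ratio available / coefficient:
  Al: 5/2 = 2.500
  Cl2: 6/3 = 2.000
Smaller ratio is limiting.

Cl2


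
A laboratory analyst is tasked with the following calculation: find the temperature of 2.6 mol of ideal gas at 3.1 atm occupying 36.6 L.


PV = nRT  (R = 0.08206 L·atm/(mol·K))
T = PV/(nR) = 3.1×36.6/(2.6×0.08206)
= 113.46/0.213356
= 531.79 K

531.79 K


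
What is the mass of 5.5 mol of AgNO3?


M(AgNO3) = 169.88 g/mol
mass = n × M = 5.5 × 169.88 = 934.34 g

934.34 g


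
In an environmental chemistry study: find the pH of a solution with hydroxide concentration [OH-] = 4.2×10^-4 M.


pOH = -log10([OH-]) = -log10(4.2×10^-4)
= 4 - log10(4.2) = 3.38
pH = 14 - pOH = 14 - 3.38 = 10.62

10.62


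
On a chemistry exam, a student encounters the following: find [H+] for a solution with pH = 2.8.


[H+] = 10^(-pH) = 10^(-2.8)
= 1.58×10^-3 M

1.58×10^-3 M


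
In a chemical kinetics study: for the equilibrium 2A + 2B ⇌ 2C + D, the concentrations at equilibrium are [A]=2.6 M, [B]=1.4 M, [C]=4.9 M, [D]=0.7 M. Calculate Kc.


Kc = [C]^2[D]/([A]^2[B]^2)
= (4.9^2 × 0.7^1)/(2.6^2 × 1.4^2)
= 16.807/13.2496
= 1.268

1.268


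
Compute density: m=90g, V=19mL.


ρ = mass/volume
= 90/19
= 4.737 g/mL

4.737 g/mL


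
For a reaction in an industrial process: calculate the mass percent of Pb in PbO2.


M(PbO2) = 1×207.2 + 2×16.0 = 239.20 g/mol
Mass of Pb = 1 × 207.2 = 207.20 g/mol
% Pb = 207.20/239.20 × 100 = 86.62%

86.62%


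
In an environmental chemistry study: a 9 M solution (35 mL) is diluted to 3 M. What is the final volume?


C1V1 = C2V2
9 × 35 = 3 × V2
V2 = 315/3 = 105.0 mL

105.0 mL


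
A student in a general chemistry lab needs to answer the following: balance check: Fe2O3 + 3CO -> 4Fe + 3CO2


Equation: Fe2O3 + 3CO -> 4Fe + 3CO2
Check atoms: C: 3=3, Fe: 2≠4, O: 6=6
Not balanced

No, not balanced


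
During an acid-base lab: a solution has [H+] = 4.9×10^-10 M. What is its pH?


pH = -log10([H+]) = -log10(4.9×10^-10)
= 10 - log10(4.9)
= 10 - 0.69
= 9.31

9.31


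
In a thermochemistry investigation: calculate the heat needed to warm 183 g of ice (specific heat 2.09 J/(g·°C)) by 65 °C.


q = mcΔT = 183 × 2.09 × 65
= 24860.55 J

24860.55 J


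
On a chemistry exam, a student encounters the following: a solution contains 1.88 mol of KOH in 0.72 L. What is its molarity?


M = n/V = 1.88/0.72 = 2.611 mol/L

2.611 M


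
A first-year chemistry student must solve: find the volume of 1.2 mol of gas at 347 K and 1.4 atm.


PV = nRT  (R = 0.08206 L·atm/(mol·K))
V = nRT/P = 1.2×0.08206×347/1.4
= 24.407 L

24.407 L


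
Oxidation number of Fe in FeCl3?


x + 3(-1) = 0, so x = +3
Oxidation number: +3

+3


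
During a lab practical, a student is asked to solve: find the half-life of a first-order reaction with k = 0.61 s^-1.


t½ = ln2/k = 0.693147/(0.61 s^-1)
= 1.136 s

1.136 s


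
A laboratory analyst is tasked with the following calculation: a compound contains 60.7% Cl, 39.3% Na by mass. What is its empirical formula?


Assume 100 g sample. Moles of each element:
  Cl: 60.7/35.45 = 1.712 mol
  Na: 39.3/22.99 = 1.709 mol
Divide by smallest (1.709):
  Cl: 1.712/1.709 = 1.0
  Na: 1.709/1.709 = 1.0
Empirical formula: NaCl

NaCl


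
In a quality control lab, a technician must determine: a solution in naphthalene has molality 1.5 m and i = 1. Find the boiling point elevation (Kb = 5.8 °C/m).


ΔTb = Kb × m × i
= 5.8 × 1.5 × 1
= 8.7 °C

8.7 °C


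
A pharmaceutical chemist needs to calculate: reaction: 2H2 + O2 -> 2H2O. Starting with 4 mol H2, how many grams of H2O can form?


Mole ratio H2O:H2 = 2:2
n(H2O) = 4 × 2/2 = 4.000 mol
mass = 4.000 × 18.02 = 72.08 g

72.08 g


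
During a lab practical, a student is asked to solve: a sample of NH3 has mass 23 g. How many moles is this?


M(NH3) = 17.03 g/mol
n = mass/M = 23/17.03 = 1.3506 mol

1.3506 mol


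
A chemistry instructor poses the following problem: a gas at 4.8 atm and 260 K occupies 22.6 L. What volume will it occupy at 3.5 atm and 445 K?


P1V1/T1 = P2V2/T2
V2 = P1V1T2/(T1P2)
= 4.8×22.6×445/(260×3.5)
= 53.048 L

53.048 L


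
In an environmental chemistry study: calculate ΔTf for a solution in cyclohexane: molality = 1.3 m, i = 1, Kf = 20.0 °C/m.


ΔTf = Kf × m × i
= 20.0 × 1.3 × 1
= 26.0 °C

26.0 °C


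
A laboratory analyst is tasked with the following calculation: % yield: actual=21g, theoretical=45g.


% yield = actual/theoretical × 100
= 21/45 × 100
= 46.67%

46.67%


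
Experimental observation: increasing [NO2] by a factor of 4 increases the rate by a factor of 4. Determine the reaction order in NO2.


rate ∝ [NO2]^n
4^n = 4 → n = 1
Order in NO2: 1

1


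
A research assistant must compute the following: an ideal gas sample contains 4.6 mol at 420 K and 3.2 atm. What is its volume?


PV = nRT  (R = 0.08206 L·atm/(mol·K))
V = nRT/P = 4.6×0.08206×420/3.2
= 49.544 L

49.544 L


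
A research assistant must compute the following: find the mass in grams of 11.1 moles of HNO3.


M(HNO3) = 63.02 g/mol
mass = n × M = 11.1 × 63.02 = 699.52 g

699.52 g


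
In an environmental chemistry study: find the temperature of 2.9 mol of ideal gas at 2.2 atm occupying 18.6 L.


PV = nRT  (R = 0.08206 L·atm/(mol·K))
T = PV/(nR) = 2.2×18.6/(2.9×0.08206)
= 40.92/0.237974
= 171.95 K

171.95 K


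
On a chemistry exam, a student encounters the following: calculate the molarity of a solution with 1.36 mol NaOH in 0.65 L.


M = n/V = 1.36/0.65 = 2.092 mol/L

2.092 M


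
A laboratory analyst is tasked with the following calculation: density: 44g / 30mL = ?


ρ = mass/volume
= 44/30
= 1.467 g/mL

1.467 g/mL


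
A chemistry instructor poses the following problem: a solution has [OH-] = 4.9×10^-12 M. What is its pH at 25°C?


pOH = -log10([OH-]) = -log10(4.9×10^-12)
= 12 - log10(4.9) = 11.31
pH = 14 - pOH = 14 - 11.31 = 2.69

2.69


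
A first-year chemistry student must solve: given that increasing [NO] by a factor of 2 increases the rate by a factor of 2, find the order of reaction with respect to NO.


rate ∝ [NO]^n
2^n = 2 → n = 1
Order in NO: 1

1


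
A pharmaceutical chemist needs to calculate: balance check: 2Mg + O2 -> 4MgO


Equation: 2Mg + O2 -> 4MgO
Check atoms: Mg: 2≠4, O: 2≠4
Not balanced

No, not balanced


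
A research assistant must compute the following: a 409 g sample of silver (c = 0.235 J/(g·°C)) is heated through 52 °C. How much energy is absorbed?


q = mcΔT = 409 × 0.235 × 52
= 4997.98 J

4997.98 J


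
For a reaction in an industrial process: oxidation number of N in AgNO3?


(+1) + x + 3(-2) = 0, so x = +5
Oxidation number: +5

+5


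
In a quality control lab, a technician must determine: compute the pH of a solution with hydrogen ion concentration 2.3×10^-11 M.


pH = -log10([H+]) = -log10(2.3×10^-11)
= 11 - log10(2.3)
= 11 - 0.36
= 10.64

10.64


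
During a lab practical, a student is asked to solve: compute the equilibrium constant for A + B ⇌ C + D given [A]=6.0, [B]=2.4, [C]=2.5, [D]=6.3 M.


Kc = [C][D]/([A][B])
= (2.5^1 × 6.3^1)/(6.0^1 × 2.4^1)
= 15.75/14.4
= 1.094

1.094


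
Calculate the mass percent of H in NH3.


M(NH3) = 1×14.01 + 3×1.008 = 17.034 g/mol
Mass of H = 3 × 1.008 = 3.024 g/mol
% H = 3.024/17.034 × 100 = 17.75%

17.75%


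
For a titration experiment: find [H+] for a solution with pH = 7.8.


[H+] = 10^(-pH) = 10^(-7.8)
= 1.58×10^-8 M

1.58×10^-8 M


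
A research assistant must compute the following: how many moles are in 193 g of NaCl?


M(NaCl) = 58.44 g/mol
n = mass/M = 193/58.44 = 3.3025 mol

3.3025 mol


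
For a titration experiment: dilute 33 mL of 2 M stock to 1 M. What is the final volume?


C1V1 = C2V2
2 × 33 = 1 × V2
V2 = 66/1 = 66.0 mL

66.0 mL


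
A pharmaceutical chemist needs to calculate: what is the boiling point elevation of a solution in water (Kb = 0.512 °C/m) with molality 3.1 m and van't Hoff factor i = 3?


ΔTb = Kb × m × i
= 0.512 × 3.1 × 3
= 4.7616 °C

4.7616 °C


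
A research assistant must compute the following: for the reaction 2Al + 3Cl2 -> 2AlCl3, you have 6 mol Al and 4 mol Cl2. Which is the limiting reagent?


Mole ratio available / coefficient:
  Al: 6/2 = 3.000
  Cl2: 4/3 = 1.333
Smaller ratio is limiting.

Cl2


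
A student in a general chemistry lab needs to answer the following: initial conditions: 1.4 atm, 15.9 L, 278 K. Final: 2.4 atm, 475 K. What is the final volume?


P1V1/T1 = P2V2/T2
V2 = P1V1T2/(T1P2)
= 1.4×15.9×475/(278×2.4)
= 15.848 L

15.848 L


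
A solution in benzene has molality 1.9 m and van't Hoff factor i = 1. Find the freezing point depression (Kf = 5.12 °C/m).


ΔTf = Kf × m × i
= 5.12 × 1.9 × 1
= 9.728 °C

9.728 °C


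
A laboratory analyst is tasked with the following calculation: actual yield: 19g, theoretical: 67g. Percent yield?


% yield = actual/theoretical × 100
= 19/67 × 100
= 28.36%

28.36%


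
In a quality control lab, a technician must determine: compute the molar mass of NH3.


M(NH3) = 1×14.01 + 3×1.008
= 14.01 + 3.02
= 17.03 g/mol

17.03 g/mol


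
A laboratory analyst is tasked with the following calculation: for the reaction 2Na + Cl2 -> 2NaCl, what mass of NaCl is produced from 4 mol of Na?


Mole ratio NaCl:Na = 2:2
n(NaCl) = 4 × 2/2 = 4.000 mol
mass = 4.000 × 58.44 = 233.76 g

233.76 g


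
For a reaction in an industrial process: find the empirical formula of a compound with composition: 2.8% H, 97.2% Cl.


Assume 100 g sample. Moles of each element:
  H: 2.8/1.008 = 2.778 mol
  Cl: 97.2/35.45 = 2.742 mol
Divide by smallest (2.742):
  H: 2.778/2.742 = 1.01
  Cl: 2.742/2.742 = 1.0
Empirical formula: HCl

HCl


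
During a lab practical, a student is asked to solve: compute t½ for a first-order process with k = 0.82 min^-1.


t½ = ln2/k = 0.693147/(0.82 min^-1)
= 0.8453 min

0.8453 min


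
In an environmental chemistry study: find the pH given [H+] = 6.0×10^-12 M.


pH = -log10([H+]) = -log10(6.0×10^-12)
= 12 - log10(6.0)
= 12 - 0.78
= 11.22

11.22


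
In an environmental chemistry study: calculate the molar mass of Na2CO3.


M(Na2CO3) = 2×22.99 + 1×12.01 + 3×16.0
= 45.98 + 12.01 + 48.0
= 105.99 g/mol

105.99 g/mol


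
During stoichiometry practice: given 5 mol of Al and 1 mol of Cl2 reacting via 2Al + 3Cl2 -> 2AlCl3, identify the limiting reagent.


Mole ratio available / coefficient:
  Al: 5/2 = 2.500
  Cl2: 1/3 = 0.333
Smaller ratio is limiting.

Cl2


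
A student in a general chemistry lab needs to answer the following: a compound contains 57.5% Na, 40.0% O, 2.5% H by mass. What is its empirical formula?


Assume 100 g sample. Moles of each element:
  Na: 57.5/22.99 = 2.501 mol
  O: 40.0/16.0 = 2.5 mol
  H: 2.5/1.008 = 2.48 mol
Divide by smallest (2.48):
  Na: 2.501/2.48 = 1.01
  O: 2.5/2.48 = 1.01
  H: 2.48/2.48 = 1.0
Empirical formula: NaOH

NaOH


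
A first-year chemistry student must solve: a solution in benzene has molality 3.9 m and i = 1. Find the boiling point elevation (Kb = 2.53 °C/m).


ΔTb = Kb × m × i
= 2.53 × 3.9 × 1
= 9.867 °C

9.867 °C


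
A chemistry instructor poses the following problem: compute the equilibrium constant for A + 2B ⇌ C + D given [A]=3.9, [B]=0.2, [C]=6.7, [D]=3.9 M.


Kc = [C][D]/([A][B]^2)
= (6.7^1 × 3.9^1)/(3.9^1 × 0.2^2)
= 26.13/0.156
= 167.5

167.5


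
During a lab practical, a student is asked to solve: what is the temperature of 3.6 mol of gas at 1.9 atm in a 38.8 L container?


PV = nRT  (R = 0.08206 L·atm/(mol·K))
T = PV/(nR) = 1.9×38.8/(3.6×0.08206)
= 73.72/0.295416
= 249.55 K

249.55 K


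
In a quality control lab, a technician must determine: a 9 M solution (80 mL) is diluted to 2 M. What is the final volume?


C1V1 = C2V2
9 × 80 = 2 × V2
V2 = 720/2 = 360.0 mL

360.0 mL


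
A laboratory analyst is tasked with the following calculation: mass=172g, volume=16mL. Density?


ρ = mass/volume
= 172/16
= 10.75 g/mL

10.75 g/mL


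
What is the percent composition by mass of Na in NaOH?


M(NaOH) = 1×22.99 + 1×16.0 + 1×1.008 = 39.998 g/mol
Mass of Na = 1 × 22.99 = 22.99 g/mol
% Na = 22.99/39.998 × 100 = 57.48%

57.48%


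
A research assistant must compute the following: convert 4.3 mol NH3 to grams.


M(NH3) = 17.03 g/mol
mass = n × M = 4.3 × 17.03 = 73.23 g

73.23 g


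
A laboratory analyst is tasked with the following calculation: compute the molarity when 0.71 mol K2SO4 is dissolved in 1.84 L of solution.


M = n/V = 0.71/1.84 = 0.386 mol/L

0.386 M


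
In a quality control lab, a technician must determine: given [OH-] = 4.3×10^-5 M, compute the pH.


pOH = -log10([OH-]) = -log10(4.3×10^-5)
= 5 - log10(4.3) = 4.37
pH = 14 - pOH = 14 - 4.37 = 9.63

9.63


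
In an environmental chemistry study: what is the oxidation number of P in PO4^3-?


x + 4(-2) = -3, so x = +5
Oxidation number: +5

+5


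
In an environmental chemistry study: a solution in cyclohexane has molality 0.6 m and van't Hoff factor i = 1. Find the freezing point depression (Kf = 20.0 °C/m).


ΔTf = Kf × m × i
= 20.0 × 0.6 × 1
= 12.0 °C

12.0 °C


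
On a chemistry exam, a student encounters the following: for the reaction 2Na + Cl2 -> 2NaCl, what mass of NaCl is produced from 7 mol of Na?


Mole ratio NaCl:Na = 2:2
n(NaCl) = 7 × 2/2 = 7.000 mol
mass = 7.000 × 58.44 = 409.08 g

409.08 g


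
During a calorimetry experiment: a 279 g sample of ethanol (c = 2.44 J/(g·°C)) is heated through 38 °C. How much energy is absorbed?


q = mcΔT = 279 × 2.44 × 38
= 25868.88 J

25868.88 J


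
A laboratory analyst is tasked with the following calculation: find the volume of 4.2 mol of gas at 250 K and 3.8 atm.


PV = nRT  (R = 0.08206 L·atm/(mol·K))
V = nRT/P = 4.2×0.08206×250/3.8
= 22.674 L

22.674 L


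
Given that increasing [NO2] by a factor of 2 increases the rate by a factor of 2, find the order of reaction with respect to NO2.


rate ∝ [NO2]^n
2^n = 2 → n = 1
Order in NO2: 1

1


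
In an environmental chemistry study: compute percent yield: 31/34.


% yield = actual/theoretical × 100
= 31/34 × 100
= 91.18%

91.18%


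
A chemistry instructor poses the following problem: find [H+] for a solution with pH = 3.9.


[H+] = 10^(-pH) = 10^(-3.9)
= 1.26×10^-4 M

1.26×10^-4 M


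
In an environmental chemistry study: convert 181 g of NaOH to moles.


M(NaOH) = 40.0 g/mol
n = mass/M = 181/40.0 = 4.525 mol

4.525 mol


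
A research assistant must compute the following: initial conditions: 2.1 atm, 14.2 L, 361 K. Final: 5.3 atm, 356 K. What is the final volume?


P1V1/T1 = P2V2/T2
V2 = P1V1T2/(T1P2)
= 2.1×14.2×356/(361×5.3)
= 5.548 L

5.548 L


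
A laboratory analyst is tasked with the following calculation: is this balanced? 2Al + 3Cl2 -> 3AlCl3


Equation: 2Al + 3Cl2 -> 3AlCl3
Check atoms: Al: 2≠3, Cl: 6≠9
Not balanced

No, not balanced


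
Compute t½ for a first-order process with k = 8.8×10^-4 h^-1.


t½ = ln2/k = 0.693147/(8.8×10^-4 h^-1)
= 787.7 h

787.7 h


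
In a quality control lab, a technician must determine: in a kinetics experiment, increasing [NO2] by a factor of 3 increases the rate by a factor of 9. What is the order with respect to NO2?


rate ∝ [NO2]^n
3^n = 9 → n = 2
Order in NO2: 2

2


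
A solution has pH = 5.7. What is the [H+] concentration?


[H+] = 10^(-pH) = 10^(-5.7)
= 2.0×10^-6 M

2.0×10^-6 M


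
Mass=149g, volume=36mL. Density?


ρ = mass/volume
= 149/36
= 4.139 g/mL

4.139 g/mL


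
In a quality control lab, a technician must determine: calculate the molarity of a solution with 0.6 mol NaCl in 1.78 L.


M = n/V = 0.6/1.78 = 0.337 mol/L

0.337 M


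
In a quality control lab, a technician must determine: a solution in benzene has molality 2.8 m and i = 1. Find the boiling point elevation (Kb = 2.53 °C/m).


ΔTb = Kb × m × i
= 2.53 × 2.8 × 1
= 7.084 °C

7.084 °C


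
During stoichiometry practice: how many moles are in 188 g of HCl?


M(HCl) = 36.46 g/mol
n = mass/M = 188/36.46 = 5.1563 mol

5.1563 mol


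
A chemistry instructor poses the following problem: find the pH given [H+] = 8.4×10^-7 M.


pH = -log10([H+]) = -log10(8.4×10^-7)
= 7 - log10(8.4)
= 7 - 0.92
= 6.08

6.08


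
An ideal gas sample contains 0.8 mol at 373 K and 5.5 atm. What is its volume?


PV = nRT  (R = 0.08206 L·atm/(mol·K))
V = nRT/P = 0.8×0.08206×373/5.5
= 4.452 L

4.452 L


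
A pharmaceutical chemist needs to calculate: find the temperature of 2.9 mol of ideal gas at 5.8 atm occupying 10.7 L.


PV = nRT  (R = 0.08206 L·atm/(mol·K))
T = PV/(nR) = 5.8×10.7/(2.9×0.08206)
= 62.06/0.237974
= 260.78 K

260.78 K


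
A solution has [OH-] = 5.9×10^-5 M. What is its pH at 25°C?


pOH = -log10([OH-]) = -log10(5.9×10^-5)
= 5 - log10(5.9) = 4.23
pH = 14 - pOH = 14 - 4.23 = 9.77

9.77


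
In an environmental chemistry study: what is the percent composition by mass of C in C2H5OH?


M(C2H5OH) = 2×12.01 + 6×1.008 + 1×16.0 = 46.068 g/mol
Mass of C = 2 × 12.01 = 24.02 g/mol
% C = 24.02/46.068 × 100 = 52.14%

52.14%


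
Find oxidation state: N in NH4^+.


x + 4(+1) = +1, so x = -3
Oxidation number: -3

-3


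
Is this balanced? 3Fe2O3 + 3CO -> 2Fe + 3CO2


Equation: 3Fe2O3 + 3CO -> 2Fe + 3CO2
Check atoms: C: 3=3, Fe: 6≠2, O: 12≠6
Not balanced

No, not balanced


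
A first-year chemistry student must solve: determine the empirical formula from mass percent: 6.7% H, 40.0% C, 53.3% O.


Assume 100 g sample. Moles of each element:
  H: 6.7/1.008 = 6.647 mol
  C: 40.0/12.01 = 3.331 mol
  O: 53.3/16.0 = 3.331 mol
Divide by smallest (3.331):
  H: 6.647/3.331 = 2.0
  C: 3.331/3.331 = 1.0
  O: 3.331/3.331 = 1.0
Empirical formula: CH2O

CH2O


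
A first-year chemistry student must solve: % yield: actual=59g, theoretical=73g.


% yield = actual/theoretical × 100
= 59/73 × 100
= 80.82%

80.82%


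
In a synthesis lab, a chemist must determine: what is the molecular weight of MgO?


M(MgO) = 1×24.31 + 1×16.0
= 24.31 + 16.0
= 40.31 g/mol

40.31 g/mol


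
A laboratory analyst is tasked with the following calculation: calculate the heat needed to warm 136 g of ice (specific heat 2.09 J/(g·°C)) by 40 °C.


q = mcΔT = 136 × 2.09 × 40
= 11369.60 J

11369.60 J


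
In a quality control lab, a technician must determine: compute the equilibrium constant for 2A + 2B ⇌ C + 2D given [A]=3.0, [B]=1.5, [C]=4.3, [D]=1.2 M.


Kc = [C][D]^2/([A]^2[B]^2)
= (4.3^1 × 1.2^2)/(3.0^2 × 1.5^2)
= 6.192/20.25
= 0.3058

0.3058


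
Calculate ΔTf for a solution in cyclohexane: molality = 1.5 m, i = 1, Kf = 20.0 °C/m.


ΔTf = Kf × m × i
= 20.0 × 1.5 × 1
= 30.0 °C

30.0 °C


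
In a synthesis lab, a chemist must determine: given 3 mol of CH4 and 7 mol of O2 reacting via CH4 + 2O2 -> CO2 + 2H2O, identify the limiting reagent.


Mole ratio available / coefficient:
  CH4: 3/1 = 3.000
  O2: 7/2 = 3.500
Smaller ratio is limiting.

CH4


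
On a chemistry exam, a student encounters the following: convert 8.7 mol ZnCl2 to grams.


M(ZnCl2) = 136.28 g/mol
mass = n × M = 8.7 × 136.28 = 1185.64 g

1185.64 g


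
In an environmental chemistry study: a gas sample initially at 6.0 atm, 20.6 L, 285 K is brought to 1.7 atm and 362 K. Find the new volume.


P1V1/T1 = P2V2/T2
V2 = P1V1T2/(T1P2)
= 6.0×20.6×362/(285×1.7)
= 92.349 L

92.349 L


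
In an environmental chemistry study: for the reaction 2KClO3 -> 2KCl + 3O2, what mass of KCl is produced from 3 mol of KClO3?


Mole ratio KCl:KClO3 = 2:2
n(KCl) = 3 × 2/2 = 3.000 mol
mass = 3.000 × 74.55 = 223.65 g

223.65 g


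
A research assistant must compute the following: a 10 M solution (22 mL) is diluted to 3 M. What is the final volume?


C1V1 = C2V2
10 × 22 = 3 × V2
V2 = 220/3 = 73.33 mL

73.33 mL


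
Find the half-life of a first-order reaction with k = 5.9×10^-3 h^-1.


t½ = ln2/k = 0.693147/(5.9×10^-3 h^-1)
= 117.5 h

117.5 h


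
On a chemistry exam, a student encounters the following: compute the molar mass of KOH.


M(KOH) = 1×39.1 + 1×16.0 + 1×1.008
= 39.1 + 16.0 + 1.01
= 56.11 g/mol

56.11 g/mol


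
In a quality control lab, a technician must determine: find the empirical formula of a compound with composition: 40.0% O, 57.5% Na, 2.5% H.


Assume 100 g sample. Moles of each element:
  O: 40.0/16.0 = 2.5 mol
  Na: 57.5/22.99 = 2.501 mol
  H: 2.5/1.008 = 2.48 mol
Divide by smallest (2.48):
  O: 2.5/2.48 = 1.01
  Na: 2.501/2.48 = 1.01
  H: 2.48/2.48 = 1.0
Empirical formula: NaOH

NaOH


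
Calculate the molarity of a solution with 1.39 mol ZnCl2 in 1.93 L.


M = n/V = 1.39/1.93 = 0.720 mol/L

0.720 M


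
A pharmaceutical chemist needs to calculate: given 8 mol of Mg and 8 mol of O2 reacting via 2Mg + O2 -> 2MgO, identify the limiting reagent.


Mole ratio available / coefficient:
  Mg: 8/2 = 4.000
  O2: 8/1 = 8.000
Smaller ratio is limiting.

Mg


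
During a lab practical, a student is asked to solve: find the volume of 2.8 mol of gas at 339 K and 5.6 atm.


PV = nRT  (R = 0.08206 L·atm/(mol·K))
V = nRT/P = 2.8×0.08206×339/5.6
= 13.909 L

13.909 L


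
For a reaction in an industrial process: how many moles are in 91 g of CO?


M(CO) = 28.01 g/mol
n = mass/M = 91/28.01 = 3.2488 mol

3.2488 mol


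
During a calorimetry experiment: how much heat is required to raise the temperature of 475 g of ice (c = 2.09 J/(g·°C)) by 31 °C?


q = mcΔT = 475 × 2.09 × 31
= 30775.25 J

30775.25 J


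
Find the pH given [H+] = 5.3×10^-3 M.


pH = -log10([H+]) = -log10(5.3×10^-3)
= 3 - log10(5.3)
= 3 - 0.72
= 2.28

2.28


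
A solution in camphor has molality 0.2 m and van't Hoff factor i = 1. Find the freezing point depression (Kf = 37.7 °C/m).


ΔTf = Kf × m × i
= 37.7 × 0.2 × 1
= 7.54 °C

7.54 °C


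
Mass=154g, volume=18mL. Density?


ρ = mass/volume
= 154/18
= 8.556 g/mL

8.556 g/mL


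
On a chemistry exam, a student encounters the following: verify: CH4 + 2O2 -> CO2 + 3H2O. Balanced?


Equation: CH4 + 2O2 -> CO2 + 3H2O
Check atoms: C: 1=1, H: 4≠6, O: 4≠5
Not balanced

No, not balanced


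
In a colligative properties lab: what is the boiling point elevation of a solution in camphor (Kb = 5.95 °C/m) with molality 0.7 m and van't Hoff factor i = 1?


ΔTb = Kb × m × i
= 5.95 × 0.7 × 1
= 4.165 °C

4.165 °C


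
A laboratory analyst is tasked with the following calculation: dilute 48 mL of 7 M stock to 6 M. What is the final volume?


C1V1 = C2V2
7 × 48 = 6 × V2
V2 = 336/6 = 56.0 mL

56.0 mL


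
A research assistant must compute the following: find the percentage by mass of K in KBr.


M(KBr) = 1×39.1 + 1×79.9 = 119.00 g/mol
Mass of K = 1 × 39.1 = 39.10 g/mol
% K = 39.10/119.00 × 100 = 32.86%

32.86%


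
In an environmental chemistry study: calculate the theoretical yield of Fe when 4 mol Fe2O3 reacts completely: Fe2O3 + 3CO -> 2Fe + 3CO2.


Mole ratio Fe:Fe2O3 = 2:1
n(Fe) = 4 × 2/1 = 8.000 mol
mass = 8.000 × 55.85 = 446.8 g

446.8 g


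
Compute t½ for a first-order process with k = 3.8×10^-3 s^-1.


t½ = ln2/k = 0.693147/(3.8×10^-3 s^-1)
= 182.4 s

182.4 s


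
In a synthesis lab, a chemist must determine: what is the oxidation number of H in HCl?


H is +1 with nonmetals
Oxidation number: +1

+1


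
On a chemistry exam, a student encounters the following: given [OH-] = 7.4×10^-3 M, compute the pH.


pOH = -log10([OH-]) = -log10(7.4×10^-3)
= 3 - log10(7.4) = 2.13
pH = 14 - pOH = 14 - 2.13 = 11.87

11.87


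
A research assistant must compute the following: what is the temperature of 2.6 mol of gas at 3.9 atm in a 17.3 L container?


PV = nRT  (R = 0.08206 L·atm/(mol·K))
T = PV/(nR) = 3.9×17.3/(2.6×0.08206)
= 67.47/0.213356
= 316.23 K

316.23 K


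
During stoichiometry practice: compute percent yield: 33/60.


% yield = actual/theoretical × 100
= 33/60 × 100
= 55.0%

55.0%


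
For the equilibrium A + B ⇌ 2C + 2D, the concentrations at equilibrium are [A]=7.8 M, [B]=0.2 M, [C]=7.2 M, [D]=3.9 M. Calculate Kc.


Kc = [C]^2[D]^2/([A][B])
= (7.2^2 × 3.9^2)/(7.8^1 × 0.2^1)
= 788.4864/1.56
= 505.4

505.4


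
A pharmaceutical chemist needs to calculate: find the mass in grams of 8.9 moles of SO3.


M(SO3) = 80.07 g/mol
mass = n × M = 8.9 × 80.07 = 712.62 g

712.62 g


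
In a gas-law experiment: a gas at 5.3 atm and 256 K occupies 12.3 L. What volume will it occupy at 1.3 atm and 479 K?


P1V1/T1 = P2V2/T2
V2 = P1V1T2/(T1P2)
= 5.3×12.3×479/(256×1.3)
= 93.828 L

93.828 L


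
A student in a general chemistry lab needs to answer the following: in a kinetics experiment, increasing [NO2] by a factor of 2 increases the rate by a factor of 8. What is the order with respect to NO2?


rate ∝ [NO2]^n
2^n = 8 → n = 3
Order in NO2: 3

3


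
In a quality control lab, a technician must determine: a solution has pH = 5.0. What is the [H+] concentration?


[H+] = 10^(-pH) = 10^(-5.0)
= 1.0×10^-5 M

1.0×10^-5 M


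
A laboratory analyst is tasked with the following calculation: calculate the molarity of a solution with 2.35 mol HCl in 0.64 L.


M = n/V = 2.35/0.64 = 3.672 mol/L

3.672 M


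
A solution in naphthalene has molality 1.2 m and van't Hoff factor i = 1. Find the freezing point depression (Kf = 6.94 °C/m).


ΔTf = Kf × m × i
= 6.94 × 1.2 × 1
= 8.328 °C

8.328 °C


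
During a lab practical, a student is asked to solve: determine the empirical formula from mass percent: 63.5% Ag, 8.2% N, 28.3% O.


Assume 100 g sample. Moles of each element:
  Ag: 63.5/107.87 = 0.589 mol
  N: 8.2/14.01 = 0.585 mol
  O: 28.3/16.0 = 1.769 mol
Divide by smallest (0.585):
  Ag: 0.589/0.585 = 1.01
  N: 0.585/0.585 = 1.0
  O: 1.769/0.585 = 3.02
Empirical formula: AgNO3

AgNO3


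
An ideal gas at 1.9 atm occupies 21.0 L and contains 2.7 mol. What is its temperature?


PV = nRT  (R = 0.08206 L·atm/(mol·K))
T = PV/(nR) = 1.9×21.0/(2.7×0.08206)
= 39.90/0.221562
= 180.09 K

180.09 K


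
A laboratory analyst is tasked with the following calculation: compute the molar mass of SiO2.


M(SiO2) = 1×28.09 + 2×16.0
= 28.09 + 32.0
= 60.09 g/mol

60.09 g/mol


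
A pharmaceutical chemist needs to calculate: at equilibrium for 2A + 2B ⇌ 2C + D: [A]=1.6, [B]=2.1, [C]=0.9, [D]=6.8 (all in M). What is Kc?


Kc = [C]^2[D]/([A]^2[B]^2)
= (0.9^2 × 6.8^1)/(1.6^2 × 2.1^2)
= 5.508/11.2896
= 0.4879

0.4879


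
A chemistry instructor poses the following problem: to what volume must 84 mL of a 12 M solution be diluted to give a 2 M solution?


C1V1 = C2V2
12 × 84 = 2 × V2
V2 = 1008/2 = 504.0 mL

504.0 mL


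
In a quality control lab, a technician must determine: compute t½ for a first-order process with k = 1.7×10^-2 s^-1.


t½ = ln2/k = 0.693147/(1.7×10^-2 s^-1)
= 40.77 s

40.77 s


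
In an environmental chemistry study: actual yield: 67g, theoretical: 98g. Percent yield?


% yield = actual/theoretical × 100
= 67/98 × 100
= 68.37%

68.37%


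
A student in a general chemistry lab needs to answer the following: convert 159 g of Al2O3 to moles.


M(Al2O3) = 101.96 g/mol
n = mass/M = 159/101.96 = 1.5594 mol

1.5594 mol


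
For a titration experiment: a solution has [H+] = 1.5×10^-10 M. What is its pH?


pH = -log10([H+]) = -log10(1.5×10^-10)
= 10 - log10(1.5)
= 10 - 0.18
= 9.82

9.82


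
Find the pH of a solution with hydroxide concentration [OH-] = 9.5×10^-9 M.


pOH = -log10([OH-]) = -log10(9.5×10^-9)
= 9 - log10(9.5) = 8.02
pH = 14 - pOH = 14 - 8.02 = 5.98

5.98


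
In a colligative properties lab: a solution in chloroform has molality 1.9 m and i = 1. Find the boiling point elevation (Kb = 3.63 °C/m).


ΔTb = Kb × m × i
= 3.63 × 1.9 × 1
= 6.897 °C

6.897 °C


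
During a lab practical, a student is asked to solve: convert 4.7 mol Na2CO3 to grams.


M(Na2CO3) = 105.99 g/mol
mass = n × M = 4.7 × 105.99 = 498.15 g

498.15 g


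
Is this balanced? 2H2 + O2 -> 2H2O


Equation: 2H2 + O2 -> 2H2O
Check atoms: H: 4=4, O: 2=2
Balanced

Yes, balanced


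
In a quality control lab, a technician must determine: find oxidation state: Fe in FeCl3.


x + 3(-1) = 0, so x = +3
Oxidation number: +3

+3


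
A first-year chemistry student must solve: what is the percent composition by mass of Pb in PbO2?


M(PbO2) = 1×207.2 + 2×16.0 = 239.20 g/mol
Mass of Pb = 1 × 207.2 = 207.20 g/mol
% Pb = 207.20/239.20 × 100 = 86.62%

86.62%


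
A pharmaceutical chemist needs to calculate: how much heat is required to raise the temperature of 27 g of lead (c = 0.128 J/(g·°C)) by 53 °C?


q = mcΔT = 27 × 0.128 × 53
= 183.17 J

183.17 J


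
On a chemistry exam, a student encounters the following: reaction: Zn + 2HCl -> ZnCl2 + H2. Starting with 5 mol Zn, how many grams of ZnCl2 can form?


Mole ratio ZnCl2:Zn = 1:1
n(ZnCl2) = 5 × 1/1 = 5.000 mol
mass = 5.000 × 136.28 = 681.4 g

681.4 g


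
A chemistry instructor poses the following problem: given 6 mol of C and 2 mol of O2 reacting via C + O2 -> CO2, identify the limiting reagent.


Mole ratio available / coefficient:
  C: 6/1 = 6.000
  O2: 2/1 = 2.000
Smaller ratio is limiting.

O2


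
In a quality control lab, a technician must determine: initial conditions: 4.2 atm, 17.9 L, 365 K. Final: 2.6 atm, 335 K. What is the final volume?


P1V1/T1 = P2V2/T2
V2 = P1V1T2/(T1P2)
= 4.2×17.9×335/(365×2.6)
= 26.539 L

26.539 L


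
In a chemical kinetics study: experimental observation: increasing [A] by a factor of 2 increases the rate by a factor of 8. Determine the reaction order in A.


rate ∝ [A]^n
2^n = 8 → n = 3
Order in A: 3

3


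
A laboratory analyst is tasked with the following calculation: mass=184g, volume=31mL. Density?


ρ = mass/volume
= 184/31
= 5.935 g/mL

5.935 g/mL


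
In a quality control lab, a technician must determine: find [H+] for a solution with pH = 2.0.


[H+] = 10^(-pH) = 10^(-2.0)
= 1.0×10^-2 M

1.0×10^-2 M


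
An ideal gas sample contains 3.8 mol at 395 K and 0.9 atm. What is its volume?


PV = nRT  (R = 0.08206 L·atm/(mol·K))
V = nRT/P = 3.8×0.08206×395/0.9
= 136.858 L

136.858 L


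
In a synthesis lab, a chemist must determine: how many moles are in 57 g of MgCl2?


M(MgCl2) = 95.21 g/mol
n = mass/M = 57/95.21 = 0.5987 mol

0.5987 mol


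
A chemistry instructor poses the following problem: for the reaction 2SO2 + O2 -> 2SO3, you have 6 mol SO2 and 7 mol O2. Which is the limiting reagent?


Mole ratio available / coefficient:
  SO2: 6/2 = 3.000
  O2: 7/1 = 7.000
Smaller ratio is limiting.

SO2


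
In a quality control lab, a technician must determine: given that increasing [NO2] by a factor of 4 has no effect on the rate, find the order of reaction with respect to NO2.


rate ∝ [NO2]^n
rate ∝ [NO2]^0
Order in NO2: 0

0


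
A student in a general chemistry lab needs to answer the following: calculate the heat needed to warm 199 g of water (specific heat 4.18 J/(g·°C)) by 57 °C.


q = mcΔT = 199 × 4.18 × 57
= 47413.74 J

47413.74 J


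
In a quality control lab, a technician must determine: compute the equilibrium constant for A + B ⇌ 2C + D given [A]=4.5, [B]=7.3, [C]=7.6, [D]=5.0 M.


Kc = [C]^2[D]/([A][B])
= (7.6^2 × 5.0^1)/(4.5^1 × 7.3^1)
= 288.8/32.85
= 8.791

8.791


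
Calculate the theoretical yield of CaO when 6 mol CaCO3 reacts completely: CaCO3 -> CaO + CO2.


Mole ratio CaO:CaCO3 = 1:1
n(CaO) = 6 × 1/1 = 6.000 mol
mass = 6.000 × 56.08 = 336.48 g

336.48 g


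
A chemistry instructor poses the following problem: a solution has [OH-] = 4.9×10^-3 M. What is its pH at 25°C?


pOH = -log10([OH-]) = -log10(4.9×10^-3)
= 3 - log10(4.9) = 2.31
pH = 14 - pOH = 14 - 2.31 = 11.69

11.69


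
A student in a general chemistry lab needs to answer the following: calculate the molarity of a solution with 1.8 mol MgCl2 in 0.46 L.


M = n/V = 1.8/0.46 = 3.913 mol/L

3.913 M


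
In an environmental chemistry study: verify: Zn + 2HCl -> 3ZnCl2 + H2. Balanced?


Equation: Zn + 2HCl -> 3ZnCl2 + H2
Check atoms: Cl: 2≠6, H: 2=2, Zn: 1≠3
Not balanced

No, not balanced


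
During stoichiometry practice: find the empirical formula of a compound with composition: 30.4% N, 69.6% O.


Assume 100 g sample. Moles of each element:
  N: 30.4/14.01 = 2.17 mol
  O: 69.6/16.0 = 4.35 mol
Divide by smallest (2.17):
  N: 2.17/2.17 = 1.0
  O: 4.35/2.17 = 2.0
Empirical formula: NO2

NO2


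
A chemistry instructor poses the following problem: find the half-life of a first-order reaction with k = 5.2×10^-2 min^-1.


t½ = ln2/k = 0.693147/(5.2×10^-2 min^-1)
= 13.33 min

13.33 min


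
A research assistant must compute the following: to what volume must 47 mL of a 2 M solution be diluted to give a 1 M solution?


C1V1 = C2V2
2 × 47 = 1 × V2
V2 = 94/1 = 94.0 mL

94.0 mL


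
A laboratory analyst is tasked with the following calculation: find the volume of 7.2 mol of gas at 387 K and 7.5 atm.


PV = nRT  (R = 0.08206 L·atm/(mol·K))
V = nRT/P = 7.2×0.08206×387/7.5
= 30.487 L

30.487 L


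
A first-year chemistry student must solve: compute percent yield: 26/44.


% yield = actual/theoretical × 100
= 26/44 × 100
= 59.09%

59.09%


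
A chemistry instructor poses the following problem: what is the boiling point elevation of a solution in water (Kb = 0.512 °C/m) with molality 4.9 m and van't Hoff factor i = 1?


ΔTb = Kb × m × i
= 0.512 × 4.9 × 1
= 2.5088 °C

2.5088 °C


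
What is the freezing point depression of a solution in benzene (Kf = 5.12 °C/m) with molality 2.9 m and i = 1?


ΔTf = Kf × m × i
= 5.12 × 2.9 × 1
= 14.848 °C

14.848 °C


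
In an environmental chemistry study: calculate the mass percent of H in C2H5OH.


M(C2H5OH) = 2×12.01 + 6×1.008 + 1×16.0 = 46.068 g/mol
Mass of H = 6 × 1.008 = 6.048 g/mol
% H = 6.048/46.068 × 100 = 13.13%

13.13%


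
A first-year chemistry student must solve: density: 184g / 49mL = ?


ρ = mass/volume
= 184/49
= 3.755 g/mL

3.755 g/mL


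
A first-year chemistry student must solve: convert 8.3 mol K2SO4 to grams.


M(K2SO4) = 174.27 g/mol
mass = n × M = 8.3 × 174.27 = 1446.44 g

1446.44 g


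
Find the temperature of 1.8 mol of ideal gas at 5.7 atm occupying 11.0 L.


PV = nRT  (R = 0.08206 L·atm/(mol·K))
T = PV/(nR) = 5.7×11.0/(1.8×0.08206)
= 62.70/0.147708
= 424.49 K

424.49 K


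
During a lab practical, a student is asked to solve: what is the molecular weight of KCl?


M(KCl) = 1×39.1 + 1×35.45
= 39.1 + 35.45
= 74.55 g/mol

74.55 g/mol


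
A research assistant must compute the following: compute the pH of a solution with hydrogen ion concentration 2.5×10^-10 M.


pH = -log10([H+]) = -log10(2.5×10^-10)
= 10 - log10(2.5)
= 10 - 0.4
= 9.6

9.6


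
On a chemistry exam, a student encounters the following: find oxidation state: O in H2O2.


Peroxide: O is -1
Oxidation number: -1

-1


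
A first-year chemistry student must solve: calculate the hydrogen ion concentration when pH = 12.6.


[H+] = 10^(-pH) = 10^(-12.6)
= 2.51×10^-13 M

2.51×10^-13 M


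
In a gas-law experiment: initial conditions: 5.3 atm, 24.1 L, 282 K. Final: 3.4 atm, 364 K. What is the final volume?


P1V1/T1 = P2V2/T2
V2 = P1V1T2/(T1P2)
= 5.3×24.1×364/(282×3.4)
= 48.492 L

48.492 L


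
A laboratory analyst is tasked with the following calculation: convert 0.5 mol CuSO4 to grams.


M(CuSO4) = 159.62 g/mol
mass = n × M = 0.5 × 159.62 = 79.81 g

79.81 g


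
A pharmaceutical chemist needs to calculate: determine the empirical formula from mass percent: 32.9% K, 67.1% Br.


Assume 100 g sample. Moles of each element:
  K: 32.9/39.1 = 0.841 mol
  Br: 67.1/79.9 = 0.84 mol
Divide by smallest (0.84):
  K: 0.841/0.84 = 1.0
  Br: 0.84/0.84 = 1.0
Empirical formula: KBr

KBr


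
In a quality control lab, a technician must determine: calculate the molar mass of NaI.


M(NaI) = 1×22.99 + 1×126.9
= 22.99 + 126.9
= 149.89 g/mol

149.89 g/mol


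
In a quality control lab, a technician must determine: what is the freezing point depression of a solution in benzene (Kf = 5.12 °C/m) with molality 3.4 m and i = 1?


ΔTf = Kf × m × i
= 5.12 × 3.4 × 1
= 17.408 °C

17.408 °C
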